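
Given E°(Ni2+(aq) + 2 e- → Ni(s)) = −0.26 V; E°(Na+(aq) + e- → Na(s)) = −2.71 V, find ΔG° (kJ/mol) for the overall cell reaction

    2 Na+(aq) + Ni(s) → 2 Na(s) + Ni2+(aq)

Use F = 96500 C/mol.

In the reaction as written Na+(aq) is reduced, so the Na⁺/Na couple is the cathode and Ni²⁺/Ni is the anode.
E°cell = −2.71 − (−0.26) = −2.45 V; balancing electrons gives n = 2.
ΔG° = −nFE°cell = −(2)(96500)(−2.45) J/mol = +473 kJ/mol.

+473 kJ/mol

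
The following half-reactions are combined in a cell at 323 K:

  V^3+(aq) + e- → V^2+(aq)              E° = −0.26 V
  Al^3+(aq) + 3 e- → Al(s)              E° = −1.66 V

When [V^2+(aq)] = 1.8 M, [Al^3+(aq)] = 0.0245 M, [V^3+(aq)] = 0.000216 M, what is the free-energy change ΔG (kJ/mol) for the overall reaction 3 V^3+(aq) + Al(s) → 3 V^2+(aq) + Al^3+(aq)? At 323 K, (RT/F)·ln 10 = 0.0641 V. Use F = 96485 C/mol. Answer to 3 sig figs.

The standard cell potential is −0.26 − (−1.66) = +1.40 V, with n = 3 electrons in the balanced equation.
Q = ([V^2+(aq)]^3·[Al^3+(aq)]) / [V^3+(aq)]^3 = 1.42×10^10, so log Q = 10.152 and E = +1.40 − (0.0641/3)(10.152) = +1.1831 V.
Then ΔG = −nFE = −3 × 96485 × +1.1831 J/mol = −342 kJ/mol.

−342 kJ/mol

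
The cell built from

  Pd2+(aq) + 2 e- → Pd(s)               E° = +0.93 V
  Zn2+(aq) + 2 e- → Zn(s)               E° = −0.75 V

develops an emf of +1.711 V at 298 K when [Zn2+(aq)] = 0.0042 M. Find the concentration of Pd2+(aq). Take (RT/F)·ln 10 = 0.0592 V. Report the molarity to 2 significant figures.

The Pd²⁺/Pd couple has the larger reduction potential, so it is the cathode: E°cell = +0.93 − (−0.75) = +1.68 V and n = 2.
From the Nernst equation, log Q = n(E° − E)/0.0592 = 2·(+1.68 − (+1.711))/0.0592 = −1.047.
Balancing electrons gives Pd2+(aq) + Zn(s) → Pd(s) + Zn2+(aq); thus Q = [Zn2+(aq)] / [Pd2+(aq)].
Isolating [Pd2+(aq)] in Q = 10^{−1.047} yields log [Pd2+(aq)] = −1.330, i.e. 0.047 M.

0.047 M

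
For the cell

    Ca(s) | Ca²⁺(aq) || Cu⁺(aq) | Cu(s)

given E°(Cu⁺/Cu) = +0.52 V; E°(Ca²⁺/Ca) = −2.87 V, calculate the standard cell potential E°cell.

+3.39 V

By convention the left-hand electrode in cell notation is the anode (oxidation) and the right-hand electrode is the cathode (reduction).
E°cell = E°(right) − E°(left) = +0.52 − (−2.87) = +3.39 V.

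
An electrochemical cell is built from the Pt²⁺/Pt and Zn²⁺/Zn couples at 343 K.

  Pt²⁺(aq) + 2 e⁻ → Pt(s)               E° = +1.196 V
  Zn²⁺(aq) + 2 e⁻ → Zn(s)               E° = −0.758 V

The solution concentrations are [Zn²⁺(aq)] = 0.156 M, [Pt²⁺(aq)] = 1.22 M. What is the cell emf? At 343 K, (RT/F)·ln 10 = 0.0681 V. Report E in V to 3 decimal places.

+1.984 V

Since E°(Pt²⁺/Pt) > E°(Zn²⁺/Zn), Pt²⁺/Pt serves as the cathode.
The standard potential is +1.196 − (−0.758) = +1.954 V and the balanced reaction transfers n = 2 electrons.
For the overall reaction Pt²⁺(aq) + Zn(s) → Pt(s) + Zn²⁺(aq), Q = [Zn²⁺(aq)] / [Pt²⁺(aq)] = 0.128, giving log Q = −0.893.
E = E° − (0.0681/n)·log Q = +1.954 − (0.0681/2)(−0.893) = +1.984 V.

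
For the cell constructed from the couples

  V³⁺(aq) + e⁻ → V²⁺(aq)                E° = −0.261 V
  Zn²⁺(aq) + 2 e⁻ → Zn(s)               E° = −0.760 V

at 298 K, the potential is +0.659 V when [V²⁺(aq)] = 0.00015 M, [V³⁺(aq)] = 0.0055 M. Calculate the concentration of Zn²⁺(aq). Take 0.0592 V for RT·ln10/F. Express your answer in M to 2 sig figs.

0.0053 M

V³⁺/V²⁺ is the cathode (higher E°); E°cell = −0.261 − (−0.760) = +0.499 V with n = 2.
Rearranging E = E° − (0.0592/n)·log Q gives log Q = 2(+0.499 − (+0.659))/0.0592 = −5.405.
The balanced reaction is 2 V³⁺(aq) + Zn(s) → 2 V²⁺(aq) + Zn²⁺(aq), so Q = ([V²⁺(aq)]^2·[Zn²⁺(aq)]) / [V³⁺(aq)]^2.
Isolating [Zn²⁺(aq)] in Q = 10^{−5.405} yields log [Zn²⁺(aq)] = −2.276, i.e. 0.0053 M.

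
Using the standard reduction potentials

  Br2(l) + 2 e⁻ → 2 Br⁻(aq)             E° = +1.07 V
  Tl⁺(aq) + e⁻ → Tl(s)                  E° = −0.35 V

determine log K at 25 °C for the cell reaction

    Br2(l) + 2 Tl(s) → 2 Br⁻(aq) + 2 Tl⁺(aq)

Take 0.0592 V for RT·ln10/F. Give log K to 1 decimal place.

The Br₂/Br⁻ couple is reduced (cathode); E°cell = +1.07 − (−0.35) = +1.42 V with n = 2.
At equilibrium E = 0, so log K = nE°cell / 0.0592 = (2)(+1.42) / 0.0592 = 48.0.

log K = 48.0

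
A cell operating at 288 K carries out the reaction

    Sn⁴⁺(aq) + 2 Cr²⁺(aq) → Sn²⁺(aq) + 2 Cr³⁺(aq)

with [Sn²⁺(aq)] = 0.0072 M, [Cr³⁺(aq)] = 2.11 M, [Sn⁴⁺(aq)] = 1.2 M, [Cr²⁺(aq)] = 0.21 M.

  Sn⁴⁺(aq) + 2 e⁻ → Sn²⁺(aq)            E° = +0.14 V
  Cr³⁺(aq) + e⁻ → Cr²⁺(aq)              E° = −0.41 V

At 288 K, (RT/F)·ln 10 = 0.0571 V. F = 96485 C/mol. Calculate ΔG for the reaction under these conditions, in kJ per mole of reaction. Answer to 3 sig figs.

With Sn⁴⁺/Sn²⁺ reduced at the cathode, E°cell = +0.14 − (−0.41) = +0.55 V and n = 2.
Q = ([Sn²⁺(aq)]·[Cr³⁺(aq)]^2) / ([Sn⁴⁺(aq)]·[Cr²⁺(aq)]^2) = 0.606, so log Q = −0.218 and E = +0.55 − (0.0571/2)(−0.218) = +0.5562 V.
Finally ΔG = −nFE = −(2)(96485 C/mol)(+0.5562 V) = −107 kJ/mol.

−107 kJ/mol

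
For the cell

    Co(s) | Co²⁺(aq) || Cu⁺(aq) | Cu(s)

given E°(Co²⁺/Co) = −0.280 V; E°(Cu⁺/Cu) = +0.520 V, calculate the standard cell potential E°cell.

+0.800 V

By convention the left-hand electrode in cell notation is the anode (oxidation) and the right-hand electrode is the cathode (reduction).
E°cell = E°(right) − E°(left) = +0.520 − (−0.280) = +0.800 V.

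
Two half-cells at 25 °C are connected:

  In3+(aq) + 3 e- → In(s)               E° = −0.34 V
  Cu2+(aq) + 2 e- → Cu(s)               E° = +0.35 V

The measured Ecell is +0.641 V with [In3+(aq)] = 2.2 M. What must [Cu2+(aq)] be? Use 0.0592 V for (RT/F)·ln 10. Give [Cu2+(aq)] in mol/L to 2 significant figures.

0.037 M

The Cu²⁺/Cu couple has the larger reduction potential, so it is the cathode: E°cell = +0.35 − (−0.34) = +0.69 V and n = 6.
From the Nernst equation, log Q = n(E° − E)/0.0592 = 6·(+0.69 − (+0.641))/0.0592 = 4.966.
For 3 Cu2+(aq) + 2 In(s) → 3 Cu(s) + 2 In3+(aq), the reaction quotient is Q = [In3+(aq)]^2 / [Cu2+(aq)]^3.
Isolating [Cu2+(aq)] in Q = 10^{4.966} yields log [Cu2+(aq)] = −1.427, i.e. 0.037 M.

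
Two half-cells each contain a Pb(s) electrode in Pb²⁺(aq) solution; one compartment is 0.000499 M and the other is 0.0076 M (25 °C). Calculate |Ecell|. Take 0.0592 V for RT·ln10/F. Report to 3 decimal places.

0.035 V

For a concentration cell E°cell = 0, since both electrodes use the same couple.
The compartment with the higher Pb²⁺(aq) concentration (0.0076 M) acts as the cathode; ions are reduced there and produced at the dilute (0.000499 M) anode.
With n = 2, Ecell = −(0.0592/2)·log([dilute]/[conc]) = −(0.0592/2)·log(0.000499/0.0076) = +0.035 V.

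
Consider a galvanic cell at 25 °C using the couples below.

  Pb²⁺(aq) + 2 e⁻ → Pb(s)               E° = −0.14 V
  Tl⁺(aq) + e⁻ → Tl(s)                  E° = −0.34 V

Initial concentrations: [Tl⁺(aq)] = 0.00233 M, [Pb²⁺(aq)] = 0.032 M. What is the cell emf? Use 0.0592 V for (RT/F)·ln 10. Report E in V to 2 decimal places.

+0.31 V

Pb²⁺/Pb is reduced (cathode, E° = −0.14 V) and Tl⁺/Tl is oxidized (anode).
The standard potential is −0.14 − (−0.34) = +0.20 V and the balanced reaction transfers n = 2 electrons.
Balancing gives Pb²⁺(aq) + 2 Tl(s) → Pb(s) + 2 Tl⁺(aq); hence Q = [Tl⁺(aq)]^2 / [Pb²⁺(aq)] = 0.00017 (log Q = −3.770).
E = E° − (0.0592/n)·log Q = +0.20 − (0.0592/2)(−3.770) = +0.31 V.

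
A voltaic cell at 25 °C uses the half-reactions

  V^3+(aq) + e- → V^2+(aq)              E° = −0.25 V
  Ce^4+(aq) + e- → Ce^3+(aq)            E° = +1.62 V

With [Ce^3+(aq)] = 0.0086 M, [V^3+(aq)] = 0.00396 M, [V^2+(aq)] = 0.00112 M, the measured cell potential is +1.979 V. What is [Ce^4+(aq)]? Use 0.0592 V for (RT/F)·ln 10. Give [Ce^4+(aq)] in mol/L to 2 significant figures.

2.1 M

The Ce⁴⁺/Ce³⁺ couple has the larger reduction potential, so it is the cathode: E°cell = +1.62 − (−0.25) = +1.87 V and n = 1.
Since E = E° − (0.0592/n)·log Q, log Q = n(E° − E)/0.0592 = −1.841.
Balancing electrons gives Ce^4+(aq) + V^2+(aq) → Ce^3+(aq) + V^3+(aq); thus Q = ([Ce^3+(aq)]·[V^3+(aq)]) / ([Ce^4+(aq)]·[V^2+(aq)]).
Isolating [Ce^4+(aq)] in Q = 10^{−1.841} yields log [Ce^4+(aq)] = 0.324, i.e. 2.1 M.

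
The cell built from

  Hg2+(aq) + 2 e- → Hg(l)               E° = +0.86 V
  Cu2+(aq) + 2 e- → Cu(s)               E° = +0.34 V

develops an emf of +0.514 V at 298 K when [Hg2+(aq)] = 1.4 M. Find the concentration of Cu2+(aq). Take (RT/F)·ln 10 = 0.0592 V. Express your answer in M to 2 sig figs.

2.2 M

With Hg²⁺/Hg at the cathode and Cu²⁺/Cu at the anode, E°cell = +0.86 − (+0.34) = +0.52 V (n = 2).
Rearranging E = E° − (0.0592/n)·log Q gives log Q = 2(+0.52 − (+0.514))/0.0592 = 0.203.
The balanced reaction is Hg2+(aq) + Cu(s) → Hg(l) + Cu2+(aq), so Q = [Cu2+(aq)] / [Hg2+(aq)].
Solving for the unknown gives log [Cu2+(aq)] = 0.349, so [Cu2+(aq)] ≈ 2.2 M.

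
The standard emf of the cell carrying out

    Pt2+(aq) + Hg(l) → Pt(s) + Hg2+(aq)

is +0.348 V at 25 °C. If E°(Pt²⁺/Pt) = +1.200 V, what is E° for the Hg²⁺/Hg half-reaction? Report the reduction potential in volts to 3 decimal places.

+0.852 V

In the reaction as written the Pt²⁺/Pt couple is reduced (cathode) and Hg²⁺/Hg is oxidized (anode), so E°cell = E°(Pt²⁺/Pt) − E°(Hg²⁺/Hg).
E°(Hg²⁺/Hg) = E°(cathode) − E°cell = +1.200 − (+0.348) = +0.852 V.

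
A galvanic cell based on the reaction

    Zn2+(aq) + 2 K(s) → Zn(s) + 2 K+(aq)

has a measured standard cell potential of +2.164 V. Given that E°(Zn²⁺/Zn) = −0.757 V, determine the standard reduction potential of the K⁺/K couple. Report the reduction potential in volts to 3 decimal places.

In the reaction as written the Zn²⁺/Zn couple is reduced (cathode) and K⁺/K is oxidized (anode), so E°cell = E°(Zn²⁺/Zn) − E°(K⁺/K).
E°(K⁺/K) = E°(cathode) − E°cell = −0.757 − (+2.164) = −2.921 V.

−2.921 V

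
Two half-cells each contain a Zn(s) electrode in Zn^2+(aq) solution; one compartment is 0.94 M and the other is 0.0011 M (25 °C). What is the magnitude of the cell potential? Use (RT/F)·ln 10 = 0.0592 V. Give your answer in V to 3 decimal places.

0.087 V

For a concentration cell E°cell = 0, since both electrodes use the same couple.
The compartment with the higher Zn^2+(aq) concentration (0.94 M) acts as the cathode; ions are reduced there and produced at the dilute (0.0011 M) anode.
With n = 2, Ecell = −(0.0592/2)·log([dilute]/[conc]) = −(0.0592/2)·log(0.0011/0.94) = +0.087 V.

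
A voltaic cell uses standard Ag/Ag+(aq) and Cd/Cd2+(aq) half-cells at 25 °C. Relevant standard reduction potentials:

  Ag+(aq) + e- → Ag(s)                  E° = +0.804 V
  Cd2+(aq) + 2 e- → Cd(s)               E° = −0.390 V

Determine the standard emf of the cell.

+1.194 V

Of the two couples in this cell, the one with the more positive reduction potential is reduced at the cathode: here that is Ag⁺/Ag (+0.804 V); Cd²⁺/Cd (−0.390 V) is the anode.
E°cell = E°(cathode) − E°(anode) = +0.804 − (−0.390) = +1.194 V.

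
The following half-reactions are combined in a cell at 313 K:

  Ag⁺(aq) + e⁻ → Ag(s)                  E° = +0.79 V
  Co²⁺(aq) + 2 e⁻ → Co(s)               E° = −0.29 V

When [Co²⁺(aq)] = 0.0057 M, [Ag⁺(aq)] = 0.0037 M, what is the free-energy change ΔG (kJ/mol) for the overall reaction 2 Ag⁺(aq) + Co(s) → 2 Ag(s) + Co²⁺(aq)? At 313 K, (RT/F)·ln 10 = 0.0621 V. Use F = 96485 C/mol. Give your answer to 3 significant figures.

E°cell = +0.79 − (−0.29) = +1.08 V; the balanced reaction transfers n = 2 electrons.
Here Q = [Co²⁺(aq)] / [Ag⁺(aq)]^2 = 416 (log Q = 2.619), giving E = +1.08 − (0.0621/2)·(2.619) = +0.9987 V.
Finally ΔG = −nFE = −(2)(96485 C/mol)(+0.9987 V) = −193 kJ/mol.

−193 kJ/mol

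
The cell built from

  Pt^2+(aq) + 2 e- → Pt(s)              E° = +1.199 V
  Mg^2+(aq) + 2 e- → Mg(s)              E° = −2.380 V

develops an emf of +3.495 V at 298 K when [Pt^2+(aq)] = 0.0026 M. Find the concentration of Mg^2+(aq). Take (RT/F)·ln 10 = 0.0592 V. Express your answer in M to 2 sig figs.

The Pt²⁺/Pt couple has the larger reduction potential, so it is the cathode: E°cell = +1.199 − (−2.380) = +3.579 V and n = 2.
From the Nernst equation, log Q = n(E° − E)/0.0592 = 2·(+3.579 − (+3.495))/0.0592 = 2.838.
The balanced reaction is Pt^2+(aq) + Mg(s) → Pt(s) + Mg^2+(aq), so Q = [Mg^2+(aq)] / [Pt^2+(aq)].
Substituting the known concentrations and solving, log [Mg^2+(aq)] = 0.253 and [Mg^2+(aq)] = 1.8 M.

1.8 M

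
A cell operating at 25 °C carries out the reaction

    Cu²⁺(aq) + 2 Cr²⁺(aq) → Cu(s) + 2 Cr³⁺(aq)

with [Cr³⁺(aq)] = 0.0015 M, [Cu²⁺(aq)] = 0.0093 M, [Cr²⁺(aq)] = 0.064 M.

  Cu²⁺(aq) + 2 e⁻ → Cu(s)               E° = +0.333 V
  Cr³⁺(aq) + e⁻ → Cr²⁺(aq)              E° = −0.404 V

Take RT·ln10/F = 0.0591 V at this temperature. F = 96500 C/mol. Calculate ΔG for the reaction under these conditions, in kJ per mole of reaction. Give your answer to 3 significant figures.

E°cell = +0.333 − (−0.404) = +0.737 V; the balanced reaction transfers n = 2 electrons.
Q = [Cr³⁺(aq)]^2 / ([Cu²⁺(aq)]·[Cr²⁺(aq)]^2) = 0.0591, so log Q = −1.229 and E = +0.737 − (0.0591/2)(−1.229) = +0.7733 V.
Finally ΔG = −nFE = −(2)(96500 C/mol)(+0.7733 V) = −149 kJ/mol.

−149 kJ/mol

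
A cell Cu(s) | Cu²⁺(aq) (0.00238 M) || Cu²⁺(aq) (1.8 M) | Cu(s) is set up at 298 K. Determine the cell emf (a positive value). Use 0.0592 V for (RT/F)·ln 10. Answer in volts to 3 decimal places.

For a concentration cell E°cell = 0, since both electrodes use the same couple.
The compartment with the higher Cu²⁺(aq) concentration (1.8 M) acts as the cathode; ions are reduced there and produced at the dilute (0.00238 M) anode.
With n = 2, Ecell = −(0.0592/2)·log([dilute]/[conc]) = −(0.0592/2)·log(0.00238/1.8) = +0.085 V.

0.085 V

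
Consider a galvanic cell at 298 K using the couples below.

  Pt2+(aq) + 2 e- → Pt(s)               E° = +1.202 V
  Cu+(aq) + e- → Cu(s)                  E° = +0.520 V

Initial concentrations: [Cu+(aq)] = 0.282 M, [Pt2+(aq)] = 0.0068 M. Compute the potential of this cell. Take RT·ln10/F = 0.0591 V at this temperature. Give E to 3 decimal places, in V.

+0.650 V

The Pt²⁺/Pt couple has the more positive E°, so it is the cathode; Cu⁺/Cu is the anode.
E°cell = +1.202 − (+0.520) = +0.682 V, with n = 2 electrons transferred.
The balanced reaction is Pt2+(aq) + 2 Cu(s) → Pt(s) + 2 Cu+(aq), so Q = [Cu+(aq)]^2 / [Pt2+(aq)] = 11.7 and log Q = 1.068.
Applying E = E° − (RT ln10/nF)·log Q gives +0.682 − (0.0591/2)(1.068) = +0.650 V.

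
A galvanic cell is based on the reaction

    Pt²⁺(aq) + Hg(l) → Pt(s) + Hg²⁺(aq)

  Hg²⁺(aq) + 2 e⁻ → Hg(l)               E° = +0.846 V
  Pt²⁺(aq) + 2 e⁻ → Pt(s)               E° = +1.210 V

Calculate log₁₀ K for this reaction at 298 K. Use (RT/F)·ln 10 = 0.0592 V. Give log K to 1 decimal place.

The Pt²⁺/Pt couple is reduced (cathode); E°cell = +1.210 − (+0.846) = +0.364 V with n = 2.
At equilibrium E = 0, so log K = nE°cell / 0.0592 = (2)(+0.364) / 0.0592 = 12.3.

log K = 12.3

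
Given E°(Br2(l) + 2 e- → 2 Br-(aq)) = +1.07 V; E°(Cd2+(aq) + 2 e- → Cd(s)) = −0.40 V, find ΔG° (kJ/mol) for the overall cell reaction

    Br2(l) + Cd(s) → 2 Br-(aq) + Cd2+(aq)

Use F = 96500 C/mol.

−284 kJ/mol

In the reaction as written Br2(l) is reduced, so the Br₂/Br⁻ couple is the cathode and Cd²⁺/Cd is the anode.
E°cell = +1.07 − (−0.40) = +1.47 V; balancing electrons gives n = 2.
ΔG° = −nFE°cell = −(2)(96500)(+1.47) J/mol = −284 kJ/mol.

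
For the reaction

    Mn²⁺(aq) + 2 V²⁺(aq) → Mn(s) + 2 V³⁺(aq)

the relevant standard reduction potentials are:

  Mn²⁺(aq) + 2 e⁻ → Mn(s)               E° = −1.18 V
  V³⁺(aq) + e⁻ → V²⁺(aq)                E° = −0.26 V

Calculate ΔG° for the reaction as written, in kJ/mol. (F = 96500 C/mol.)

+178 kJ/mol

In the reaction as written Mn²⁺(aq) is reduced, so the Mn²⁺/Mn couple is the cathode and V³⁺/V²⁺ is the anode.
E°cell = −1.18 − (−0.26) = −0.92 V; balancing electrons gives n = 2.
ΔG° = −nFE°cell = −(2)(96500)(−0.92) J/mol = +178 kJ/mol.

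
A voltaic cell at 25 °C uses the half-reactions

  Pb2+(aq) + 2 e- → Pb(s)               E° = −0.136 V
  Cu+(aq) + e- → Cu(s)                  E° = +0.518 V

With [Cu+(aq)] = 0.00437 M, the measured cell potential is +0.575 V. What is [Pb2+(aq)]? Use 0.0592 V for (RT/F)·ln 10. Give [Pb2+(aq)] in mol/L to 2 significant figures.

With Cu⁺/Cu at the cathode and Pb²⁺/Pb at the anode, E°cell = +0.518 − (−0.136) = +0.654 V (n = 2).
From the Nernst equation, log Q = n(E° − E)/0.0592 = 2·(+0.654 − (+0.575))/0.0592 = 2.669.
Balancing electrons gives 2 Cu+(aq) + Pb(s) → 2 Cu(s) + Pb2+(aq); thus Q = [Pb2+(aq)] / [Cu+(aq)]^2.
Isolating [Pb2+(aq)] in Q = 10^{2.669} yields log [Pb2+(aq)] = −2.050, i.e. 0.0089 M.

0.0089 M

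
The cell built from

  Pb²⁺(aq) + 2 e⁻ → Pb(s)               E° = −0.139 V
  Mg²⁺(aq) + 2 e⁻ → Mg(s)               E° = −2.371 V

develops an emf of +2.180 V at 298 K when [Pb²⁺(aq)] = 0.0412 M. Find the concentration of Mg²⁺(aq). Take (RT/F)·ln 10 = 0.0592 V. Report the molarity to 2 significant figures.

With Pb²⁺/Pb at the cathode and Mg²⁺/Mg at the anode, E°cell = −0.139 − (−2.371) = +2.232 V (n = 2).
Since E = E° − (0.0592/n)·log Q, log Q = n(E° − E)/0.0592 = 1.757.
Balancing electrons gives Pb²⁺(aq) + Mg(s) → Pb(s) + Mg²⁺(aq); thus Q = [Mg²⁺(aq)] / [Pb²⁺(aq)].
Solving for the unknown gives log [Mg²⁺(aq)] = 0.372, so [Mg²⁺(aq)] ≈ 2.4 M.

2.4 M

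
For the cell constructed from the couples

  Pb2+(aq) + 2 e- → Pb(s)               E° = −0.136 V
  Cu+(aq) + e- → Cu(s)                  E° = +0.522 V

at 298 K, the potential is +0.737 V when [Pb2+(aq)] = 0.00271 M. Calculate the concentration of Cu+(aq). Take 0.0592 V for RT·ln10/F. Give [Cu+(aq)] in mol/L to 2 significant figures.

1.1 M

The Cu⁺/Cu couple has the larger reduction potential, so it is the cathode: E°cell = +0.522 − (−0.136) = +0.658 V and n = 2.
Since E = E° − (0.0592/n)·log Q, log Q = n(E° − E)/0.0592 = −2.669.
For 2 Cu+(aq) + Pb(s) → 2 Cu(s) + Pb2+(aq), the reaction quotient is Q = [Pb2+(aq)] / [Cu+(aq)]^2.
Substituting the known concentrations and solving, log [Cu+(aq)] = 0.051 and [Cu+(aq)] = 1.1 M.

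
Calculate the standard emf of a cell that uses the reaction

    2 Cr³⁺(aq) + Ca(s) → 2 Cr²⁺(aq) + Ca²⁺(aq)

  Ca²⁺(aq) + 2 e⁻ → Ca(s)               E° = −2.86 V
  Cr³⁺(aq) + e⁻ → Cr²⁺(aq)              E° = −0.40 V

In the reaction as written, Cr³⁺(aq) is reduced (cathode) and Ca²⁺(aq) is produced by oxidation at the anode.
E°cell = E°(cathode) − E°(anode) = −0.40 − (−2.86) = +2.46 V.
The positive value indicates the reaction is spontaneous as written.

+2.46 V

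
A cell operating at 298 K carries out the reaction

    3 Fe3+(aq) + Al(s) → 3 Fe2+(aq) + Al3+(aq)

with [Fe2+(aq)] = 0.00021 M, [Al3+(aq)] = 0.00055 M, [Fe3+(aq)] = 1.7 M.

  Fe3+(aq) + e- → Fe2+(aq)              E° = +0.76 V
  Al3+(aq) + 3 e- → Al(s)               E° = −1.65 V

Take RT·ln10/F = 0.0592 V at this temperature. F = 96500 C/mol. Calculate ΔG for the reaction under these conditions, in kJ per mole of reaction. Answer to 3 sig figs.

With Fe³⁺/Fe²⁺ reduced at the cathode, E°cell = +0.76 − (−1.65) = +2.41 V and n = 3.
Q = ([Fe2+(aq)]^3·[Al3+(aq)]) / [Fe3+(aq)]^3 = 1.04×10^−15, so log Q = −14.984 and E = +2.41 − (0.0592/3)(−14.984) = +2.7057 V.
ΔG = −nFE = −(3)(96500)(+2.7057) J/mol = −783 kJ/mol.

−783 kJ/mol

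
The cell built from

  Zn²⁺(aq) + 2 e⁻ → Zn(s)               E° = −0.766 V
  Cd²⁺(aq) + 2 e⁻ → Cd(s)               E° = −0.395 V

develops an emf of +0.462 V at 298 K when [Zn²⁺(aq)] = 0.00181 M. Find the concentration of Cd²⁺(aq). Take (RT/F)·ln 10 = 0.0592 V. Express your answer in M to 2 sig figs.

With Cd²⁺/Cd at the cathode and Zn²⁺/Zn at the anode, E°cell = −0.395 − (−0.766) = +0.371 V (n = 2).
Rearranging E = E° − (0.0592/n)·log Q gives log Q = 2(+0.371 − (+0.462))/0.0592 = −3.074.
For Cd²⁺(aq) + Zn(s) → Cd(s) + Zn²⁺(aq), the reaction quotient is Q = [Zn²⁺(aq)] / [Cd²⁺(aq)].
Solving for the unknown gives log [Cd²⁺(aq)] = 0.332, so [Cd²⁺(aq)] ≈ 2.1 M.

2.1 M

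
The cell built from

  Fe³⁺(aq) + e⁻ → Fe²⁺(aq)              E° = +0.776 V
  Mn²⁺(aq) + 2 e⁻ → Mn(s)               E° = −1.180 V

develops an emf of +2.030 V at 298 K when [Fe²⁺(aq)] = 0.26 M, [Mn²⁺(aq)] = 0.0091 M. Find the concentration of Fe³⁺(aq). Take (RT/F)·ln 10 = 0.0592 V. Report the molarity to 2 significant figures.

The Fe³⁺/Fe²⁺ couple has the larger reduction potential, so it is the cathode: E°cell = +0.776 − (−1.180) = +1.956 V and n = 2.
From the Nernst equation, log Q = n(E° − E)/0.0592 = 2·(+1.956 − (+2.030))/0.0592 = −2.500.
The balanced reaction is 2 Fe³⁺(aq) + Mn(s) → 2 Fe²⁺(aq) + Mn²⁺(aq), so Q = ([Fe²⁺(aq)]^2·[Mn²⁺(aq)]) / [Fe³⁺(aq)]^2.
Solving for the unknown gives log [Fe³⁺(aq)] = −0.356, so [Fe³⁺(aq)] ≈ 0.44 M.

0.44 M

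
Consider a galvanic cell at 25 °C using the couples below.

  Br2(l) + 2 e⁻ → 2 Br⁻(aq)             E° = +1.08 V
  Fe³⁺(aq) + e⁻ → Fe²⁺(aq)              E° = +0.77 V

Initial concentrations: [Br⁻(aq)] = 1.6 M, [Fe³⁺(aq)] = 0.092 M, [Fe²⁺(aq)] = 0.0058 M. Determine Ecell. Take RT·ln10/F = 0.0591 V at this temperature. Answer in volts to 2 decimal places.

The Br₂/Br⁻ couple has the more positive E°, so it is the cathode; Fe³⁺/Fe²⁺ is the anode.
The standard potential is +1.08 − (+0.77) = +0.31 V and the balanced reaction transfers n = 2 electrons.
Balancing gives Br2(l) + 2 Fe²⁺(aq) → 2 Br⁻(aq) + 2 Fe³⁺(aq); hence Q = ([Br⁻(aq)]^2·[Fe³⁺(aq)]^2) / [Fe²⁺(aq)]^2 = 644 (log Q = 2.809).
By the Nernst equation, E = +0.31 − (0.0591/2)·(2.809) = +0.23 V.

+0.23 V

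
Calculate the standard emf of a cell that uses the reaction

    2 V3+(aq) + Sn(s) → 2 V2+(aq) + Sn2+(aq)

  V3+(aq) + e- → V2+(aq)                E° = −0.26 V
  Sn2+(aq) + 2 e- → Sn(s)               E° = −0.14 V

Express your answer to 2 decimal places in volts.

In the reaction as written, V3+(aq) is reduced (cathode) and Sn2+(aq) is produced by oxidation at the anode.
E°cell = E°(cathode) − E°(anode) = −0.26 − (−0.14) = −0.12 V.
The negative E°cell means the reaction is non-spontaneous in the direction written.

−0.12 V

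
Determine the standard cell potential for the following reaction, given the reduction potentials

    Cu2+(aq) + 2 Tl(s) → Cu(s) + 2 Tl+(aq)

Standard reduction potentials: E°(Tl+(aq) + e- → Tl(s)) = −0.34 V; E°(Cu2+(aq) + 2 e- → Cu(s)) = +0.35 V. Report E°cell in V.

Cu2+(aq) gains electrons, so the Cu²⁺/Cu couple is the cathode; the Tl⁺/Tl couple is the anode.
E°cell = E°(cathode) − E°(anode) = +0.35 − (−0.34) = +0.69 V.

+0.69 V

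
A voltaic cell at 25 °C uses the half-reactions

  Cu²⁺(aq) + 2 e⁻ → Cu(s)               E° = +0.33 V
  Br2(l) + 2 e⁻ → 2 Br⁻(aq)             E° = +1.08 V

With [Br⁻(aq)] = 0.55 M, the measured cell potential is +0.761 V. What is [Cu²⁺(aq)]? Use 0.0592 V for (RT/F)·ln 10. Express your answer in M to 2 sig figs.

Br₂/Br⁻ is the cathode (higher E°); E°cell = +1.08 − (+0.33) = +0.75 V with n = 2.
From the Nernst equation, log Q = n(E° − E)/0.0592 = 2·(+0.75 − (+0.761))/0.0592 = −0.372.
Balancing electrons gives Br2(l) + Cu(s) → 2 Br⁻(aq) + Cu²⁺(aq); thus Q = [Br⁻(aq)]^2·[Cu²⁺(aq)].
Solving for the unknown gives log [Cu²⁺(aq)] = 0.147, so [Cu²⁺(aq)] ≈ 1.4 M.

1.4 M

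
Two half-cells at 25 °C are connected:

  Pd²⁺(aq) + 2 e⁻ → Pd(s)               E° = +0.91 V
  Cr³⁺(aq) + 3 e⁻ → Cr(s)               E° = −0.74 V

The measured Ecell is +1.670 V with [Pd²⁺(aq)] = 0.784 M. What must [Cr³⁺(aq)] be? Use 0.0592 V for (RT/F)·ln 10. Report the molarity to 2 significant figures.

0.067 M

Pd²⁺/Pd is the cathode (higher E°); E°cell = +0.91 − (−0.74) = +1.65 V with n = 6.
Since E = E° − (0.0592/n)·log Q, log Q = n(E° − E)/0.0592 = −2.027.
The balanced reaction is 3 Pd²⁺(aq) + 2 Cr(s) → 3 Pd(s) + 2 Cr³⁺(aq), so Q = [Cr³⁺(aq)]^2 / [Pd²⁺(aq)]^3.
Substituting the known concentrations and solving, log [Cr³⁺(aq)] = −1.172 and [Cr³⁺(aq)] = 0.067 M.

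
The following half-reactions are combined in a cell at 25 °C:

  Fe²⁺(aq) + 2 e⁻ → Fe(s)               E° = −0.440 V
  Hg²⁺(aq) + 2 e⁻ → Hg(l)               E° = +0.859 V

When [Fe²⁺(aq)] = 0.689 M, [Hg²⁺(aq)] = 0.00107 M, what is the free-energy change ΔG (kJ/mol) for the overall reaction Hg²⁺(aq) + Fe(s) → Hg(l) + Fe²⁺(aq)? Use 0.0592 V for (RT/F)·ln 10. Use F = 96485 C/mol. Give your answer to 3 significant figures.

−235 kJ/mol

The standard cell potential is +0.859 − (−0.440) = +1.299 V, with n = 2 electrons in the balanced equation.
Q = [Fe²⁺(aq)] / [Hg²⁺(aq)] = 644, so log Q = 2.809 and E = +1.299 − (0.0592/2)(2.809) = +1.2159 V.
Then ΔG = −nFE = −2 × 96485 × +1.2159 J/mol = −235 kJ/mol.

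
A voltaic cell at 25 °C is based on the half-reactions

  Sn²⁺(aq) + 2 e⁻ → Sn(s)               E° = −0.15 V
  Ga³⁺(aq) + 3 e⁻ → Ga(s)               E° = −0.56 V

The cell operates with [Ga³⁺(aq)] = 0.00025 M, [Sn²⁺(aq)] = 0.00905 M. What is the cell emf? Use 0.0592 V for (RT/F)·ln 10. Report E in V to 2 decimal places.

Sn²⁺/Sn is reduced (cathode, E° = −0.15 V) and Ga³⁺/Ga is oxidized (anode).
The standard potential is −0.15 − (−0.56) = +0.41 V and the balanced reaction transfers n = 6 electrons.
The balanced reaction is 3 Sn²⁺(aq) + 2 Ga(s) → 3 Sn(s) + 2 Ga³⁺(aq), so Q = [Ga³⁺(aq)]^2 / [Sn²⁺(aq)]^3 = 0.0843 and log Q = −1.074.
Applying E = E° − (RT ln10/nF)·log Q gives +0.41 − (0.0592/6)(−1.074) = +0.42 V.

+0.42 V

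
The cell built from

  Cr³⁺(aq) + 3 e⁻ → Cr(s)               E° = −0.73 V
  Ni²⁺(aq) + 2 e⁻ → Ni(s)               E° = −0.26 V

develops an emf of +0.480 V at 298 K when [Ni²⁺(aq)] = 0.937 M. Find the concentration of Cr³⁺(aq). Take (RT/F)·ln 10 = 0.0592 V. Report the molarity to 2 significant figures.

0.28 M

The Ni²⁺/Ni couple has the larger reduction potential, so it is the cathode: E°cell = −0.26 − (−0.73) = +0.47 V and n = 6.
Rearranging E = E° − (0.0592/n)·log Q gives log Q = 6(+0.47 − (+0.480))/0.0592 = −1.014.
For 3 Ni²⁺(aq) + 2 Cr(s) → 3 Ni(s) + 2 Cr³⁺(aq), the reaction quotient is Q = [Cr³⁺(aq)]^2 / [Ni²⁺(aq)]^3.
Substituting the known concentrations and solving, log [Cr³⁺(aq)] = −0.549 and [Cr³⁺(aq)] = 0.28 M.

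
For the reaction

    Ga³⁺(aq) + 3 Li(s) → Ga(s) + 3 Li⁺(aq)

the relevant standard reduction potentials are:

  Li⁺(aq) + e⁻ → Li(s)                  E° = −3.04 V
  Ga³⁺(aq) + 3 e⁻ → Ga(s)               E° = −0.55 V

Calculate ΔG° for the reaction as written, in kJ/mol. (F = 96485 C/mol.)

In the reaction as written Ga³⁺(aq) is reduced, so the Ga³⁺/Ga couple is the cathode and Li⁺/Li is the anode.
E°cell = −0.55 − (−3.04) = +2.49 V; balancing electrons gives n = 3.
ΔG° = −nFE°cell = −(3)(96485)(+2.49) J/mol = −721 kJ/mol.

−721 kJ/mol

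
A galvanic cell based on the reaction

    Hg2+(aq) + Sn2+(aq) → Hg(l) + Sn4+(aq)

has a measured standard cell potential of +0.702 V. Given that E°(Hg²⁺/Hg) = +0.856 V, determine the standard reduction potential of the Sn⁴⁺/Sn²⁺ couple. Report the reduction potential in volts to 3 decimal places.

+0.154 V

In the reaction as written the Hg²⁺/Hg couple is reduced (cathode) and Sn⁴⁺/Sn²⁺ is oxidized (anode), so E°cell = E°(Hg²⁺/Hg) − E°(Sn⁴⁺/Sn²⁺).
E°(Sn⁴⁺/Sn²⁺) = E°(cathode) − E°cell = +0.856 − (+0.702) = +0.154 V.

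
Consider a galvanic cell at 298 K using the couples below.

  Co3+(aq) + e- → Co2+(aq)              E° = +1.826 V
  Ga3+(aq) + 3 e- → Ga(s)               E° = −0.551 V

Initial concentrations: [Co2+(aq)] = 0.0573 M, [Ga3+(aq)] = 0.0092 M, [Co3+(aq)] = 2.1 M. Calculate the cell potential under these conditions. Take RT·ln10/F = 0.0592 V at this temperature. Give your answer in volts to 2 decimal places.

+2.51 V

Co³⁺/Co²⁺ is reduced (cathode, E° = +1.826 V) and Ga³⁺/Ga is oxidized (anode).
The standard potential is +1.826 − (−0.551) = +2.377 V and the balanced reaction transfers n = 3 electrons.
Balancing gives 3 Co3+(aq) + Ga(s) → 3 Co2+(aq) + Ga3+(aq); hence Q = ([Co2+(aq)]^3·[Ga3+(aq)]) / [Co3+(aq)]^3 = 1.87×10^−7 (log Q = −6.728).
E = E° − (0.0592/n)·log Q = +2.377 − (0.0592/3)(−6.728) = +2.51 V.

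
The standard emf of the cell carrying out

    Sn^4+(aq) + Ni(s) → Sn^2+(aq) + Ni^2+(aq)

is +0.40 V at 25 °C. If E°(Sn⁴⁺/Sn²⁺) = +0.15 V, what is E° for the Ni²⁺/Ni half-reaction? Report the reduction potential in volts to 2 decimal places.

In the reaction as written the Sn⁴⁺/Sn²⁺ couple is reduced (cathode) and Ni²⁺/Ni is oxidized (anode), so E°cell = E°(Sn⁴⁺/Sn²⁺) − E°(Ni²⁺/Ni).
E°(Ni²⁺/Ni) = E°(cathode) − E°cell = +0.15 − (+0.40) = −0.25 V.

−0.25 V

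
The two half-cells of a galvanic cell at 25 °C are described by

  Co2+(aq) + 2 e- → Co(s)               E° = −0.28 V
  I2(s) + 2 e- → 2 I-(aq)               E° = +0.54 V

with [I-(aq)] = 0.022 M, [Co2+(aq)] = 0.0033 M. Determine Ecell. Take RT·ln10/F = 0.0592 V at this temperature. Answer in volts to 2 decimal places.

+0.99 V

The I₂/I⁻ couple has the more positive E°, so it is the cathode; Co²⁺/Co is the anode.
E°cell = +0.54 − (−0.28) = +0.82 V, with n = 2 electrons transferred.
The balanced reaction is I2(s) + Co(s) → 2 I-(aq) + Co2+(aq), so Q = [I-(aq)]^2·[Co2+(aq)] = 1.6×10^−6 and log Q = −5.797.
Applying E = E° − (RT ln10/nF)·log Q gives +0.82 − (0.0592/2)(−5.797) = +0.99 V.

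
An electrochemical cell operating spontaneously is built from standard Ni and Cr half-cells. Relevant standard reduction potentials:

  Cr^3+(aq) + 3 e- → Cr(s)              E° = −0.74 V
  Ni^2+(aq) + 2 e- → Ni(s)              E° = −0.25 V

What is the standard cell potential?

+0.49 V

The Ni²⁺/Ni couple has the higher E°, so Ni ion is reduced (cathode) and Cr is oxidized (anode).
E°cell = E°(cathode) − E°(anode) = −0.25 − (−0.74) = +0.49 V.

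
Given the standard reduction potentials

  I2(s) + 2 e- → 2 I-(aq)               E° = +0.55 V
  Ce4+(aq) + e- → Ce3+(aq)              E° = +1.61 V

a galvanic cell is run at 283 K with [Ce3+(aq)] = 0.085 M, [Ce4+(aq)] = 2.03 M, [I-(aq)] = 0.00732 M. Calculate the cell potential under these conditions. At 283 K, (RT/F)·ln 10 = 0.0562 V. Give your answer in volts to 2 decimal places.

+1.02 V

Since E°(Ce⁴⁺/Ce³⁺) > E°(I₂/I⁻), Ce⁴⁺/Ce³⁺ serves as the cathode.
The standard potential is +1.61 − (+0.55) = +1.06 V and the balanced reaction transfers n = 2 electrons.
For the overall reaction 2 Ce4+(aq) + 2 I-(aq) → 2 Ce3+(aq) + I2(s), Q = [Ce3+(aq)]^2 / ([Ce4+(aq)]^2·[I-(aq)]^2) = 32.7, giving log Q = 1.515.
E = E° − (0.0562/n)·log Q = +1.06 − (0.0562/2)(1.515) = +1.02 V.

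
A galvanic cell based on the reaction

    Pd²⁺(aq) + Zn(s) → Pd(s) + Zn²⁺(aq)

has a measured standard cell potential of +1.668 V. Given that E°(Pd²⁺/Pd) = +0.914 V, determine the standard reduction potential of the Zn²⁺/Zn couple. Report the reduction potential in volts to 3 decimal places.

−0.754 V

In the reaction as written the Pd²⁺/Pd couple is reduced (cathode) and Zn²⁺/Zn is oxidized (anode), so E°cell = E°(Pd²⁺/Pd) − E°(Zn²⁺/Zn).
E°(Zn²⁺/Zn) = E°(cathode) − E°cell = +0.914 − (+1.668) = −0.754 V.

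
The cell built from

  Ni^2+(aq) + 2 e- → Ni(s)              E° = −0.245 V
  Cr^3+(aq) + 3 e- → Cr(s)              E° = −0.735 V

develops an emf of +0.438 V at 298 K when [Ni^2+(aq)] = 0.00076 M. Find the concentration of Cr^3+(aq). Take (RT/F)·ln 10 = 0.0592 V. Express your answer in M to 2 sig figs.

The Ni²⁺/Ni couple has the larger reduction potential, so it is the cathode: E°cell = −0.245 − (−0.735) = +0.490 V and n = 6.
From the Nernst equation, log Q = n(E° − E)/0.0592 = 6·(+0.490 − (+0.438))/0.0592 = 5.270.
For 3 Ni^2+(aq) + 2 Cr(s) → 3 Ni(s) + 2 Cr^3+(aq), the reaction quotient is Q = [Cr^3+(aq)]^2 / [Ni^2+(aq)]^3.
Substituting the known concentrations and solving, log [Cr^3+(aq)] = −2.044 and [Cr^3+(aq)] = 0.0090 M.

0.0090 M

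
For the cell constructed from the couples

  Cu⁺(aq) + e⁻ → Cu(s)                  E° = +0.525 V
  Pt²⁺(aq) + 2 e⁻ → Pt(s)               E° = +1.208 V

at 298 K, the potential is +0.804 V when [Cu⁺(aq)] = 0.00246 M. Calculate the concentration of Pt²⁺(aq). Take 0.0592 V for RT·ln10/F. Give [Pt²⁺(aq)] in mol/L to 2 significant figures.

0.074 M

Pt²⁺/Pt is the cathode (higher E°); E°cell = +1.208 − (+0.525) = +0.683 V with n = 2.
Since E = E° − (0.0592/n)·log Q, log Q = n(E° − E)/0.0592 = −4.088.
For Pt²⁺(aq) + 2 Cu(s) → Pt(s) + 2 Cu⁺(aq), the reaction quotient is Q = [Cu⁺(aq)]^2 / [Pt²⁺(aq)].
Solving for the unknown gives log [Pt²⁺(aq)] = −1.130, so [Pt²⁺(aq)] ≈ 0.074 M.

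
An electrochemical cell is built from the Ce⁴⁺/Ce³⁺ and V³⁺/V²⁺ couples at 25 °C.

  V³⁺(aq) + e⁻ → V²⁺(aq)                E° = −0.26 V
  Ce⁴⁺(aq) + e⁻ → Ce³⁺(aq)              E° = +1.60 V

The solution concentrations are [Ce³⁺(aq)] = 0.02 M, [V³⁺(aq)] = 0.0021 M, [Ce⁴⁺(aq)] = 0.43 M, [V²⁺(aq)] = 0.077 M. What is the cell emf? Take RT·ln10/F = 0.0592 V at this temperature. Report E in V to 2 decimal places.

+2.03 V

Since E°(Ce⁴⁺/Ce³⁺) > E°(V³⁺/V²⁺), Ce⁴⁺/Ce³⁺ serves as the cathode.
E°cell = +1.60 − (−0.26) = +1.86 V, with n = 1 electron transferred.
The balanced reaction is Ce⁴⁺(aq) + V²⁺(aq) → Ce³⁺(aq) + V³⁺(aq), so Q = ([Ce³⁺(aq)]·[V³⁺(aq)]) / ([Ce⁴⁺(aq)]·[V²⁺(aq)]) = 0.00127 and log Q = −2.897.
E = E° − (0.0592/n)·log Q = +1.86 − (0.0592/1)(−2.897) = +2.03 V.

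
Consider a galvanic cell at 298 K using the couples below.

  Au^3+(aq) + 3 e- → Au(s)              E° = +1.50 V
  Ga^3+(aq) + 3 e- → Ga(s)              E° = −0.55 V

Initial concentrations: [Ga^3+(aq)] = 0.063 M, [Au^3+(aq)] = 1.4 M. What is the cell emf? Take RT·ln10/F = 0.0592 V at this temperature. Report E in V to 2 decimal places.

The Au³⁺/Au couple has the more positive E°, so it is the cathode; Ga³⁺/Ga is the anode.
E°cell = E°cat − E°an = +1.50 − (−0.55) = +2.05 V; n = 3.
The balanced reaction is Au^3+(aq) + Ga(s) → Au(s) + Ga^3+(aq), so Q = [Ga^3+(aq)] / [Au^3+(aq)] = 0.045 and log Q = −1.347.
E = E° − (0.0592/n)·log Q = +2.05 − (0.0592/3)(−1.347) = +2.08 V.

+2.08 V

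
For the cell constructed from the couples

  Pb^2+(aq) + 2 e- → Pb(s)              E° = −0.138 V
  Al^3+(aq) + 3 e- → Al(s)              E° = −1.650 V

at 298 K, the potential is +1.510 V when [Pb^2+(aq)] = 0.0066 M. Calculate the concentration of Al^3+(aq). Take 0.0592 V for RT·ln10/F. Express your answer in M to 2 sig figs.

0.00068 M

Pb²⁺/Pb is the cathode (higher E°); E°cell = −0.138 − (−1.650) = +1.512 V with n = 6.
Since E = E° − (0.0592/n)·log Q, log Q = n(E° − E)/0.0592 = 0.203.
Balancing electrons gives 3 Pb^2+(aq) + 2 Al(s) → 3 Pb(s) + 2 Al^3+(aq); thus Q = [Al^3+(aq)]^2 / [Pb^2+(aq)]^3.
Isolating [Al^3+(aq)] in Q = 10^{0.203} yields log [Al^3+(aq)] = −3.169, i.e. 0.00068 M.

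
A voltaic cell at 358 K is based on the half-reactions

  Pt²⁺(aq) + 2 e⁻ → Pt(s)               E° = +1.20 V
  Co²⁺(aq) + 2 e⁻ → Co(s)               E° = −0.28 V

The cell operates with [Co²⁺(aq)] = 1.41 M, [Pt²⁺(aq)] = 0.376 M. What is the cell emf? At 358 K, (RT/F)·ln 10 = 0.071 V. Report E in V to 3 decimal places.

+1.460 V

Since E°(Pt²⁺/Pt) > E°(Co²⁺/Co), Pt²⁺/Pt serves as the cathode.
The standard potential is +1.20 − (−0.28) = +1.48 V and the balanced reaction transfers n = 2 electrons.
Balancing gives Pt²⁺(aq) + Co(s) → Pt(s) + Co²⁺(aq); hence Q = [Co²⁺(aq)] / [Pt²⁺(aq)] = 3.75 (log Q = 0.574).
By the Nernst equation, E = +1.48 − (0.071/2)·(0.574) = +1.460 V.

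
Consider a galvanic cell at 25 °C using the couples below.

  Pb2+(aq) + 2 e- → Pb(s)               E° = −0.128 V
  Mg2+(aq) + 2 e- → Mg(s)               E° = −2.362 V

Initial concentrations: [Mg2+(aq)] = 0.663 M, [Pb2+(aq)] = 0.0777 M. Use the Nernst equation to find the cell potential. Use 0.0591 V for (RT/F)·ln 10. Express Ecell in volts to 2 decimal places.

+2.21 V

The Pb²⁺/Pb couple has the more positive E°, so it is the cathode; Mg²⁺/Mg is the anode.
The standard potential is −0.128 − (−2.362) = +2.234 V and the balanced reaction transfers n = 2 electrons.
Balancing gives Pb2+(aq) + Mg(s) → Pb(s) + Mg2+(aq); hence Q = [Mg2+(aq)] / [Pb2+(aq)] = 8.53 (log Q = 0.931).
E = E° − (0.0591/n)·log Q = +2.234 − (0.0591/2)(0.931) = +2.21 V.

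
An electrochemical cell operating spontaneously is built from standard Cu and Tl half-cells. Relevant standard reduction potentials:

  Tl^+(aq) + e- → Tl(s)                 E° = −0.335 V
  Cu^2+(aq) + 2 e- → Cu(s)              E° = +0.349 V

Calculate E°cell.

+0.684 V

Of the two couples in this cell, the one with the more positive reduction potential is reduced at the cathode: here that is Cu²⁺/Cu (+0.349 V); Tl⁺/Tl (−0.335 V) is the anode.
E°cell = E°(cathode) − E°(anode) = +0.349 − (−0.335) = +0.684 V.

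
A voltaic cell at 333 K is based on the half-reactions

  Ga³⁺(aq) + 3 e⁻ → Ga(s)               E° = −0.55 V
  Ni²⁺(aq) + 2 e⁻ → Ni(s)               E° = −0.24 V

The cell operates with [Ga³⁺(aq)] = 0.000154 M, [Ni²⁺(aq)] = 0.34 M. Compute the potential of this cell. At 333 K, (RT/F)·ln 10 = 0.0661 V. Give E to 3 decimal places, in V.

Ni²⁺/Ni is reduced (cathode, E° = −0.24 V) and Ga³⁺/Ga is oxidized (anode).
E°cell = E°cat − E°an = −0.24 − (−0.55) = +0.31 V; n = 6.
For the overall reaction 3 Ni²⁺(aq) + 2 Ga(s) → 3 Ni(s) + 2 Ga³⁺(aq), Q = [Ga³⁺(aq)]^2 / [Ni²⁺(aq)]^3 = 6.03×10^−7, giving log Q = −6.219.
By the Nernst equation, E = +0.31 − (0.0661/6)·(−6.219) = +0.379 V.

+0.379 V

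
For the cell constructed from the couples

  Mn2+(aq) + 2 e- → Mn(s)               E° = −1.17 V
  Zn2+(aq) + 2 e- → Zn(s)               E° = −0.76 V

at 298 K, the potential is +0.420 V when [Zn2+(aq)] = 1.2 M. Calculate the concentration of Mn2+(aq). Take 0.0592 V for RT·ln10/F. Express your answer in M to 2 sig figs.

With Zn²⁺/Zn at the cathode and Mn²⁺/Mn at the anode, E°cell = −0.76 − (−1.17) = +0.41 V (n = 2).
Since E = E° − (0.0592/n)·log Q, log Q = n(E° − E)/0.0592 = −0.338.
Balancing electrons gives Zn2+(aq) + Mn(s) → Zn(s) + Mn2+(aq); thus Q = [Mn2+(aq)] / [Zn2+(aq)].
Substituting the known concentrations and solving, log [Mn2+(aq)] = −0.259 and [Mn2+(aq)] = 0.55 M.

0.55 M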